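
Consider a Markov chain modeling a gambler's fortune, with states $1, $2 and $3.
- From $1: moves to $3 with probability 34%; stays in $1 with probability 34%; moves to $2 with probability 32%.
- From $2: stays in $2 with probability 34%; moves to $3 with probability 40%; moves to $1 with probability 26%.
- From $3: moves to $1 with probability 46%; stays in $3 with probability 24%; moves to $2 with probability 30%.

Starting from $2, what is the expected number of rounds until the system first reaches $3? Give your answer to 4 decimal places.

Let t(s) be the expected number of rounds to first reach $3 from state s, with t($3) = 0. Conditioning on the first round:
t($1) = 1 + 0.34·t($1) + 0.32·t($2)
t($2) = 1 + 0.26·t($1) + 0.34·t($2)
Solving: t($1) = 2.7809, t($2) = 2.6107.
Expected rounds from $2 to $3: 2.6107.

2.6107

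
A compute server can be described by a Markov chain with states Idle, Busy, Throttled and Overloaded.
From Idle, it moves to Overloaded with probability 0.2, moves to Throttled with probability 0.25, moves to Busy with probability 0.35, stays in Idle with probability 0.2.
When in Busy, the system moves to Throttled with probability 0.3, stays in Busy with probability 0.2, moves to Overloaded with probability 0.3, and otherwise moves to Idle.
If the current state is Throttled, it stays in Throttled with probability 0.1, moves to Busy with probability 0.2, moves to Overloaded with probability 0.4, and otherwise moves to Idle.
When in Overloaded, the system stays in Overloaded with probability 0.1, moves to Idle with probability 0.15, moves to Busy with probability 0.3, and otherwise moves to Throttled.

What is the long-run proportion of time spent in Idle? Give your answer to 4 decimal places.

0.2145

Let the stationary distribution be π with π = πP and π_1 + π_2 + π_3 + π_4 = 1.
π_1 = 0.2·π_1 + 0.2·π_2 + 0.3·π_3 + 0.15·π_4
π_2 = 0.35·π_1 + 0.2·π_2 + 0.2·π_3 + 0.3·π_4
π_3 = 0.25·π_1 + 0.3·π_2 + 0.1·π_3 + 0.45·π_4
Solving with the normalization constraint gives π = (0.2145, 0.2577, 0.2729, 0.2549).
So the stationary probability of Idle is 0.2145.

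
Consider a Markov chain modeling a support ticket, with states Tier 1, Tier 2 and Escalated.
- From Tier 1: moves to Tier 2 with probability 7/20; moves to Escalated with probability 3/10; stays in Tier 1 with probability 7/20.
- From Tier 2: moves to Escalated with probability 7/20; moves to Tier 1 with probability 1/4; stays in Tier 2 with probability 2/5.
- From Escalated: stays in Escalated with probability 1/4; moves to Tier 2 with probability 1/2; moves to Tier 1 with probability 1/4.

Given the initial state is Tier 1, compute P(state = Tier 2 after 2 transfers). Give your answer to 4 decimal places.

Sum over the intermediate state after 1 transfer:
P = P(Tier 1→Tier 1)·P(Tier 1→Tier 2) + P(Tier 1→Tier 2)·P(Tier 2→Tier 2) + P(Tier 1→Escalated)·P(Escalated→Tier 2)
  = 0.35×0.35 + 0.35×0.4 + 0.3×0.5
  = 0.1225 + 0.1400 + 0.1500 = 0.4125

0.4125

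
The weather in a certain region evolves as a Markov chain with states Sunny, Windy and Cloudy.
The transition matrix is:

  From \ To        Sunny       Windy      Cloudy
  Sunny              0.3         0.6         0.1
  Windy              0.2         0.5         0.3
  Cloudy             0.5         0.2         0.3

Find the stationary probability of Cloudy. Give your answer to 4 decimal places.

Let the stationary distribution be π with π = πP and π_1 + π_2 + π_3 = 1.
π_1 = 0.3·π_1 + 0.2·π_2 + 0.5·π_3
π_2 = 0.6·π_1 + 0.5·π_2 + 0.2·π_3
Solving with the normalization constraint gives π = (0.3021, 0.4583, 0.2396).
So the stationary probability of Cloudy is 0.2396.

0.2396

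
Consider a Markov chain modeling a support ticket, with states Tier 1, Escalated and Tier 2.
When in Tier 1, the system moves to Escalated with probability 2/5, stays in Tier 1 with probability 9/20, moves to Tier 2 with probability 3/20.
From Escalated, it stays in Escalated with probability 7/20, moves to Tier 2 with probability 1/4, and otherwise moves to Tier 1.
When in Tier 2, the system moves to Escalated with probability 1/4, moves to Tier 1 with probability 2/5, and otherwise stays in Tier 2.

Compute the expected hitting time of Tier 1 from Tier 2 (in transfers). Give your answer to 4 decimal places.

Let t(s) be the expected number of transfers to first reach Tier 1 from state s, with t(Tier 1) = 0. Conditioning on the first transfer:
t(Escalated) = 1 + 0.35·t(Escalated) + 0.25·t(Tier 2)
t(Tier 2) = 1 + 0.25·t(Escalated) + 0.35·t(Tier 2)
Solving: t(Escalated) = 2.5000, t(Tier 2) = 2.5000.
Expected transfers from Tier 2 to Tier 1: 2.5000.

2.5000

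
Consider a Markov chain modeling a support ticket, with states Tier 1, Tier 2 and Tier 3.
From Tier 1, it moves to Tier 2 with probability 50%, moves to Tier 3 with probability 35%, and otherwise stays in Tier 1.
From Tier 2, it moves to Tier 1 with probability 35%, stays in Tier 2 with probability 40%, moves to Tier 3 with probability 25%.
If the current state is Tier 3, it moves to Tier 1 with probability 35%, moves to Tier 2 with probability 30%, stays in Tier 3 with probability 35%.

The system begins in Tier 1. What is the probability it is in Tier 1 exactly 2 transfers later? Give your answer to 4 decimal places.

0.3200

Sum over the intermediate state after 1 transfer:
P = P(Tier 1→Tier 1)·P(Tier 1→Tier 1) + P(Tier 1→Tier 2)·P(Tier 2→Tier 1) + P(Tier 1→Tier 3)·P(Tier 3→Tier 1)
  = 0.15×0.15 + 0.5×0.35 + 0.35×0.35
  = 0.0225 + 0.1750 + 0.1225 = 0.3200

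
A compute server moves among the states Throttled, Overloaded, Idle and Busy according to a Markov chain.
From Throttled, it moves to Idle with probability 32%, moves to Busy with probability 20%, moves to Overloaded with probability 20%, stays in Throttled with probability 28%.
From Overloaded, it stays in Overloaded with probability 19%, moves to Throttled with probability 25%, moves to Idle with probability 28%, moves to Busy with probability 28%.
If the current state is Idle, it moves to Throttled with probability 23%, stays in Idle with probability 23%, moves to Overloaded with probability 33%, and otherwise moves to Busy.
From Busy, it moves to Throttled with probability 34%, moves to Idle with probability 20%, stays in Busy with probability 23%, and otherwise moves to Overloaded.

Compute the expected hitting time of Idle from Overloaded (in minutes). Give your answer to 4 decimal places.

3.6819

Let t(s) be the expected number of minutes to first reach Idle from state s, with t(Idle) = 0. Conditioning on the first minute:
t(Throttled) = 1 + 0.28·t(Throttled) + 0.2·t(Overloaded) + 0.2·t(Busy)
t(Overloaded) = 1 + 0.25·t(Throttled) + 0.19·t(Overloaded) + 0.28·t(Busy)
t(Busy) = 1 + 0.34·t(Throttled) + 0.23·t(Overloaded) + 0.23·t(Busy)
Solving: t(Throttled) = 3.5082, t(Overloaded) = 3.6819, t(Busy) = 3.9476.
Expected minutes from Overloaded to Idle: 3.6819.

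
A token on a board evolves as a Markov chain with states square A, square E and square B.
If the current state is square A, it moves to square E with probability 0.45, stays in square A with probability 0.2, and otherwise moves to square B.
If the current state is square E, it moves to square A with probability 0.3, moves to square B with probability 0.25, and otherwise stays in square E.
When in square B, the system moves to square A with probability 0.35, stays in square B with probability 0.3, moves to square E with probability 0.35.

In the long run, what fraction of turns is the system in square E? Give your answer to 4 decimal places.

Let the stationary distribution be π with π = πP and π_1 + π_2 + π_3 = 1.
π_1 = 0.2·π_1 + 0.3·π_2 + 0.35·π_3
π_2 = 0.45·π_1 + 0.45·π_2 + 0.35·π_3
Solving with the normalization constraint gives π = (0.2861, 0.4207, 0.2933).
So the stationary probability of square E is 0.4207.

0.4207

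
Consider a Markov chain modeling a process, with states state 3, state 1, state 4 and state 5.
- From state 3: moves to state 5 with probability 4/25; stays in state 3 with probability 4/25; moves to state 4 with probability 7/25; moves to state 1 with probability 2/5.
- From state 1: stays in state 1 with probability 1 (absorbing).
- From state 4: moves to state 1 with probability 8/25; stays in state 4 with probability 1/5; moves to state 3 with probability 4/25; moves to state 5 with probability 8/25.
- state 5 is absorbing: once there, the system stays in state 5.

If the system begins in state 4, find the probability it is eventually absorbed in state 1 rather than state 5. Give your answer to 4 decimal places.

Let h(s) be the probability of absorption at state 1 starting from transient state s. Then h(state 1) = 1 and h(state 5) = 0. By first-step analysis:
h(state 3) = 0.16·h(state 3) + 0.4·1 + 0.28·h(state 4) + 0.16·0
h(state 4) = 0.16·h(state 3) + 0.32·1 + 0.2·h(state 4) + 0.32·0
Solving: h(state 3) = 0.6531, h(state 4) = 0.5306.
Starting from state 4, the probability is 0.5306.

0.5306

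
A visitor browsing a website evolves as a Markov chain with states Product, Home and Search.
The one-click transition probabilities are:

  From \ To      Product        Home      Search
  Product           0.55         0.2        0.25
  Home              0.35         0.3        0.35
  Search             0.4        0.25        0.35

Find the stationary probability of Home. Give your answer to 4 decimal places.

0.2391

Let the stationary distribution be π with π = πP and π_1 + π_2 + π_3 = 1.
π_1 = 0.55·π_1 + 0.35·π_2 + 0.4·π_3
π_2 = 0.2·π_1 + 0.3·π_2 + 0.25·π_3
Solving with the normalization constraint gives π = (0.4565, 0.2391, 0.3043).
So the stationary probability of Home is 0.2391.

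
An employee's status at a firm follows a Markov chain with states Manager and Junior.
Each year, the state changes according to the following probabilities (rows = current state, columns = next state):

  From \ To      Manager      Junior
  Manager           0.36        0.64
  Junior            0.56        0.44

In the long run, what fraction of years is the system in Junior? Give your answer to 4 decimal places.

Let the stationary distribution be π with π = πP and π_1 + π_2 = 1.
π_1 = 0.36·π_1 + 0.56·π_2
Solving with the normalization constraint gives π = (0.4667, 0.5333).
So the stationary probability of Junior is 0.5333.

0.5333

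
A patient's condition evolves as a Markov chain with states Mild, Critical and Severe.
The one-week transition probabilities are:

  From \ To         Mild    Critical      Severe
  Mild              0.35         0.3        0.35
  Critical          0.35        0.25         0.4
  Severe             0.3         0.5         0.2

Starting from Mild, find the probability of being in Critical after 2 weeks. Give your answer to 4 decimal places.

Sum over the intermediate state after 1 week:
P = P(Mild→Mild)·P(Mild→Critical) + P(Mild→Critical)·P(Critical→Critical) + P(Mild→Severe)·P(Severe→Critical)
  = 0.35×0.3 + 0.3×0.25 + 0.35×0.5
  = 0.1050 + 0.0750 + 0.1750 = 0.3550

0.3550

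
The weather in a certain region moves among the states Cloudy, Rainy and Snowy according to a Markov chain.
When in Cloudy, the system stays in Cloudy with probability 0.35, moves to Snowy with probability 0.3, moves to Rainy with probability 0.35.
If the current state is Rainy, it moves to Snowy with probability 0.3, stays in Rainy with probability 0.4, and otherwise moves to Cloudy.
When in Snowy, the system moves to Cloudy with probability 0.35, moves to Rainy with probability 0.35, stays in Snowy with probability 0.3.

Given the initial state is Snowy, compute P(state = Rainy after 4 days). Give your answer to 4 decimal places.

0.3684

Propagate the distribution vector 4 days from Snowy.
After 0 days: (0.0000, 0.0000, 1.0000)
After 1 day: (0.3500, 0.3500, 0.3000)
After 2 days: (0.3325, 0.3675, 0.3000)
After 3 days: (0.3316, 0.3684, 0.3000)
After 4 days: (0.3316, 0.3684, 0.3000)
P(in Rainy after 4 days) = 0.3684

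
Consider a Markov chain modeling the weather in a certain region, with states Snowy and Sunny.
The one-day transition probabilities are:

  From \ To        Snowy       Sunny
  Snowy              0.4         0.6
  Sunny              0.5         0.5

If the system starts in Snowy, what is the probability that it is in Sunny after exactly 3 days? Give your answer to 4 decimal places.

0.5460

Propagate the distribution vector 3 days from Snowy.
After 0 days: (1.0000, 0.0000)
After 1 day: (0.4000, 0.6000)
After 2 days: (0.4600, 0.5400)
After 3 days: (0.4540, 0.5460)
P(in Sunny after 3 days) = 0.5460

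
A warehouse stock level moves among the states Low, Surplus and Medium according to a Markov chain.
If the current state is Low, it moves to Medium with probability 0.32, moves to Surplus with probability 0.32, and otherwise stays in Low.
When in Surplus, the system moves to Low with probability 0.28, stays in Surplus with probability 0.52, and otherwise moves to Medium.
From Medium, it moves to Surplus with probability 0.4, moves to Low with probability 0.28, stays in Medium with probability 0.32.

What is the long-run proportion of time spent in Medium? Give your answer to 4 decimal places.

0.2688

Let the stationary distribution be π with π = πP and π_1 + π_2 + π_3 = 1.
π_1 = 0.36·π_1 + 0.28·π_2 + 0.28·π_3
π_2 = 0.32·π_1 + 0.52·π_2 + 0.4·π_3
Solving with the normalization constraint gives π = (0.3043, 0.4269, 0.2688).
So the stationary probability of Medium is 0.2688.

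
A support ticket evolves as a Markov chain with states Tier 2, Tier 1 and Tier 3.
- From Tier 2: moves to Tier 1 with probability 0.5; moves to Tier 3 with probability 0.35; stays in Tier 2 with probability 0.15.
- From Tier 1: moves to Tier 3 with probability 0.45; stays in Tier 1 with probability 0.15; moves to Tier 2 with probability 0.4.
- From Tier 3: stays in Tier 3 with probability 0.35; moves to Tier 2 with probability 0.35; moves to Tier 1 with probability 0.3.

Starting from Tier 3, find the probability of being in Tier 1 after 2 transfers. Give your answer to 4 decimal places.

0.3250

Sum over the intermediate state after 1 transfer:
P = P(Tier 3→Tier 2)·P(Tier 2→Tier 1) + P(Tier 3→Tier 1)·P(Tier 1→Tier 1) + P(Tier 3→Tier 3)·P(Tier 3→Tier 1)
  = 0.35×0.5 + 0.3×0.15 + 0.35×0.3
  = 0.1750 + 0.0450 + 0.1050 = 0.3250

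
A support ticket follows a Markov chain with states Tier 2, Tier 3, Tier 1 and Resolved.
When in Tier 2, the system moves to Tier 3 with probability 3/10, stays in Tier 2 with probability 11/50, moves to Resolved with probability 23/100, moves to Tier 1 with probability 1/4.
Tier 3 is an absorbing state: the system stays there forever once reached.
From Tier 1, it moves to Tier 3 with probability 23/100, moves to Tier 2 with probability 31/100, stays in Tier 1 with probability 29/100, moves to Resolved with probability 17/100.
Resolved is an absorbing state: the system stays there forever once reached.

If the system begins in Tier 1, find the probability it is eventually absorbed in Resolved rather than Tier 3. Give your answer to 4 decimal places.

Let h(s) be the probability of absorption at Resolved starting from transient state s. Then h(Resolved) = 1 and h(Tier 3) = 0. By first-step analysis:
h(Tier 2) = 0.22·h(Tier 2) + 0.3·0 + 0.25·h(Tier 1) + 0.23·1
h(Tier 1) = 0.31·h(Tier 2) + 0.23·0 + 0.29·h(Tier 1) + 0.17·1
Solving: h(Tier 2) = 0.4321, h(Tier 1) = 0.4281.
Starting from Tier 1, the probability is 0.4281.

0.4281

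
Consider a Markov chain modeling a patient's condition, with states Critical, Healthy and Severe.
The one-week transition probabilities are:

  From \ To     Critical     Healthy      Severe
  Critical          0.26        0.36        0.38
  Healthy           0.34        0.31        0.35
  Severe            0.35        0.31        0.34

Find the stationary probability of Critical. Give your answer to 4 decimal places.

Let the stationary distribution be π with π = πP and π_1 + π_2 + π_3 = 1.
π_1 = 0.26·π_1 + 0.34·π_2 + 0.35·π_3
π_2 = 0.36·π_1 + 0.31·π_2 + 0.31·π_3
Solving with the normalization constraint gives π = (0.3181, 0.3259, 0.3560).
So the stationary probability of Critical is 0.3181.

0.3181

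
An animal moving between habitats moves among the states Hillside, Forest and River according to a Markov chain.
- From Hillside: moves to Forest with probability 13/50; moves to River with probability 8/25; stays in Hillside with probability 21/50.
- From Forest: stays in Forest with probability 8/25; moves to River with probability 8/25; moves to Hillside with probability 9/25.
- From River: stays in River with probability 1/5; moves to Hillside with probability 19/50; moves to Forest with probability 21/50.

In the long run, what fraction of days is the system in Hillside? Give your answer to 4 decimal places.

0.3891

Let the stationary distribution be π with π = πP and π_1 + π_2 + π_3 = 1.
π_1 = 0.42·π_1 + 0.36·π_2 + 0.38·π_3
π_2 = 0.26·π_1 + 0.32·π_2 + 0.42·π_3
Solving with the normalization constraint gives π = (0.3891, 0.3252, 0.2857).
So the stationary probability of Hillside is 0.3891.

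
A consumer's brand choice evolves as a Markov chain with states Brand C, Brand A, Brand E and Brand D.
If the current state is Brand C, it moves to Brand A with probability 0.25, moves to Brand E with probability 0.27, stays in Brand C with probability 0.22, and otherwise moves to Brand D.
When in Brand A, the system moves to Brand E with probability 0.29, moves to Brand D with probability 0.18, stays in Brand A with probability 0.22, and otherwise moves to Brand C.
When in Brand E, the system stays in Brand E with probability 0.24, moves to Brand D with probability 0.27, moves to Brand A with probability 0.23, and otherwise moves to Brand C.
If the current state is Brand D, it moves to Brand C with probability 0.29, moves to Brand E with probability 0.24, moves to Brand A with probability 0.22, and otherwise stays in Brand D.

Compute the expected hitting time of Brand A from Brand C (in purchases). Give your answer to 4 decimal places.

4.2174

Let t(s) be the expected number of purchases to first reach Brand A from state s, with t(Brand A) = 0. Conditioning on the first purchase:
t(Brand C) = 1 + 0.22·t(Brand C) + 0.27·t(Brand E) + 0.26·t(Brand D)
t(Brand E) = 1 + 0.26·t(Brand C) + 0.24·t(Brand E) + 0.27·t(Brand D)
t(Brand D) = 1 + 0.29·t(Brand C) + 0.24·t(Brand E) + 0.25·t(Brand D)
Solving: t(Brand C) = 4.2174, t(Brand E) = 4.3005, t(Brand D) = 4.3402.
Expected purchases from Brand C to Brand A: 4.2174.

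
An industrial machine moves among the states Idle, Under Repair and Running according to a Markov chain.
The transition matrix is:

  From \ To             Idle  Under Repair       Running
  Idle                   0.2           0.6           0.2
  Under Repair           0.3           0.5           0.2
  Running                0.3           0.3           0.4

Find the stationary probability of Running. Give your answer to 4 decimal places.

Let the stationary distribution be π with π = πP and π_1 + π_2 + π_3 = 1.
π_1 = 0.2·π_1 + 0.3·π_2 + 0.3·π_3
π_2 = 0.6·π_1 + 0.5·π_2 + 0.3·π_3
Solving with the normalization constraint gives π = (0.2727, 0.4773, 0.2500).
So the stationary probability of Running is 0.2500.

0.2500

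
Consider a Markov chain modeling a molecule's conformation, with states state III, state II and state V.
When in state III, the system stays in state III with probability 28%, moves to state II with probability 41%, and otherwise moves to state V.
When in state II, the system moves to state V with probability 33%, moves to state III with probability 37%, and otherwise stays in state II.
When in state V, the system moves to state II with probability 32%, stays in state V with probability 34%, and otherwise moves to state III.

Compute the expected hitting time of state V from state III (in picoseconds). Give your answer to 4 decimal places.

3.1507

Let t(s) be the expected number of picoseconds to first reach state V from state s, with t(state V) = 0. Conditioning on the first picosecond:
t(state III) = 1 + 0.28·t(state III) + 0.41·t(state II)
t(state II) = 1 + 0.37·t(state III) + 0.3·t(state II)
Solving: t(state III) = 3.1507, t(state II) = 3.0940.
Expected picoseconds from state III to state V: 3.1507.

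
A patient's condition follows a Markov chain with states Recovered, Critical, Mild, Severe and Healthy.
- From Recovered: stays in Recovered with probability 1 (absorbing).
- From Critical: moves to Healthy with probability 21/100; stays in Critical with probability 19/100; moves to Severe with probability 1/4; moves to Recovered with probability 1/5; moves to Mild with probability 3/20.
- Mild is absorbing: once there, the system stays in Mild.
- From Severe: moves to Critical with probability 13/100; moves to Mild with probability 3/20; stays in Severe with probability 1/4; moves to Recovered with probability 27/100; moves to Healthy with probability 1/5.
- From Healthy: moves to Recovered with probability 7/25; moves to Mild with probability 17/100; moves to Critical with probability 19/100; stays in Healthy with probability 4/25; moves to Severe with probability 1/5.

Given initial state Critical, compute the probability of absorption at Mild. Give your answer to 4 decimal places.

0.3982

Let h(s) be the probability of absorption at Mild starting from transient state s. Then h(Mild) = 1 and h(Recovered) = 0. By first-step analysis:
h(Critical) = 0.2·0 + 0.19·h(Critical) + 0.15·1 + 0.25·h(Severe) + 0.21·h(Healthy)
h(Severe) = 0.27·0 + 0.13·h(Critical) + 0.15·1 + 0.25·h(Severe) + 0.2·h(Healthy)
h(Healthy) = 0.28·0 + 0.19·h(Critical) + 0.17·1 + 0.2·h(Severe) + 0.16·h(Healthy)
Solving: h(Critical) = 0.3982, h(Severe) = 0.3705, h(Healthy) = 0.3807.
Starting from Critical, the probability is 0.3982.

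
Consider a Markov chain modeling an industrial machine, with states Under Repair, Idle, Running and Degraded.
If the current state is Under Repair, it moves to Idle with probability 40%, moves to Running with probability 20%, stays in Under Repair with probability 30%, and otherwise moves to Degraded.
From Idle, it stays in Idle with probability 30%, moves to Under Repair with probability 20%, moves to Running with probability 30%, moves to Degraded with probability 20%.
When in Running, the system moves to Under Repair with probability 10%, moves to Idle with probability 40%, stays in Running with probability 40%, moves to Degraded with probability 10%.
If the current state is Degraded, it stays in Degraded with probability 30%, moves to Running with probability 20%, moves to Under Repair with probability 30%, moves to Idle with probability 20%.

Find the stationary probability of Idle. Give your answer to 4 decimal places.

0.3333

Let the stationary distribution be π with π = πP and π_1 + π_2 + π_3 + π_4 = 1.
π_1 = 0.3·π_1 + 0.2·π_2 + 0.1·π_3 + 0.3·π_4
π_2 = 0.4·π_1 + 0.3·π_2 + 0.4·π_3 + 0.2·π_4
π_3 = 0.2·π_1 + 0.3·π_2 + 0.4·π_3 + 0.2·π_4
Solving with the normalization constraint gives π = (0.2083, 0.3333, 0.2917, 0.1667).
So the stationary probability of Idle is 0.3333.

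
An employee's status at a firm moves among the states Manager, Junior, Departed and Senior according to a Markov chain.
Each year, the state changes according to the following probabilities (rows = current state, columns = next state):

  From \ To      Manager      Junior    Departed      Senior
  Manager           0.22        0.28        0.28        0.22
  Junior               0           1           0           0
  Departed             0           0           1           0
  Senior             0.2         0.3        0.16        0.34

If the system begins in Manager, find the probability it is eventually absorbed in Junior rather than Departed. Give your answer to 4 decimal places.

0.5327

Let h(s) be the probability of absorption at Junior starting from transient state s. Then h(Junior) = 1 and h(Departed) = 0. By first-step analysis:
h(Manager) = 0.22·h(Manager) + 0.28·1 + 0.28·0 + 0.22·h(Senior)
h(Senior) = 0.2·h(Manager) + 0.3·1 + 0.16·0 + 0.34·h(Senior)
Solving: h(Manager) = 0.5327, h(Senior) = 0.6160.
Starting from Manager, the probability is 0.5327.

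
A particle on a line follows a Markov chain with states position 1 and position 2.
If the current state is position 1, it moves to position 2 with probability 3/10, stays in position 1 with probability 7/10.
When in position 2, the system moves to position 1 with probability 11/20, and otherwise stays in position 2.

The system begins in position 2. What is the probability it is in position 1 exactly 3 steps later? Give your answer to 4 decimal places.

Propagate the distribution vector 3 steps from position 2.
After 0 steps: (0.0000, 1.0000)
After 1 step: (0.5500, 0.4500)
After 2 steps: (0.6325, 0.3675)
After 3 steps: (0.6449, 0.3551)
P(in position 1 after 3 steps) = 0.6449

0.6449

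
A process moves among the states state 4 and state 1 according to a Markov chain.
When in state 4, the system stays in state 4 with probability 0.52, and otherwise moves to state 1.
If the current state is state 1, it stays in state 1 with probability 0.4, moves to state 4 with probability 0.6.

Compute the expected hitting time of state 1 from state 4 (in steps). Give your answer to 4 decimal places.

Let t(s) be the expected number of steps to first reach state 1 from state s, with t(state 1) = 0. Conditioning on the first step:
t(state 4) = 1 + 0.52·t(state 4)
Solving: t(state 4) = 2.0833.
Expected steps from state 4 to state 1: 2.0833.

2.0833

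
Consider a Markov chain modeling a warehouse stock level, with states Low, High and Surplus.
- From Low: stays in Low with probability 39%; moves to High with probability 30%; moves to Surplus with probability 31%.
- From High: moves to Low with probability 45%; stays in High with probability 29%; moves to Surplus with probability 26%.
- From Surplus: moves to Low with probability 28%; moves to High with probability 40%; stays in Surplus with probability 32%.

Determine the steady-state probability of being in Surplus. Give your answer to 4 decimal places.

Let the stationary distribution be π with π = πP and π_1 + π_2 + π_3 = 1.
π_1 = 0.39·π_1 + 0.45·π_2 + 0.28·π_3
π_2 = 0.3·π_1 + 0.29·π_2 + 0.4·π_3
Solving with the normalization constraint gives π = (0.3770, 0.3264, 0.2966).
So the stationary probability of Surplus is 0.2966.

0.2966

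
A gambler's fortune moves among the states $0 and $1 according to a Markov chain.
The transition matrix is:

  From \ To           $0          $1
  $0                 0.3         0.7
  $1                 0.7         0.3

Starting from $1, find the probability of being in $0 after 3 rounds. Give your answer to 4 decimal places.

0.5320

Propagate the distribution vector 3 rounds from $1.
After 0 rounds: (0.0000, 1.0000)
After 1 round: (0.7000, 0.3000)
After 2 rounds: (0.4200, 0.5800)
After 3 rounds: (0.5320, 0.4680)
P(in $0 after 3 rounds) = 0.5320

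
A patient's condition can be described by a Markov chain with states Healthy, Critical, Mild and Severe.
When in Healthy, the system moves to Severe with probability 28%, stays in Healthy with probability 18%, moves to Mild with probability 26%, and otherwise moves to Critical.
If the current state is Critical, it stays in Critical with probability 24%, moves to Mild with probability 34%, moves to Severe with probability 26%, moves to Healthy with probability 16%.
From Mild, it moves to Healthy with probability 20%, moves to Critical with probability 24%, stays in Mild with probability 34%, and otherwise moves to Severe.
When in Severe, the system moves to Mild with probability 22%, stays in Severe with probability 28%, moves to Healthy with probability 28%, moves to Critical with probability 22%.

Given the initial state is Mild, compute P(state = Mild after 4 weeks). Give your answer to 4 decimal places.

Propagate the distribution vector 4 weeks from Mild.
After 0 weeks: (0.0000, 0.0000, 1.0000, 0.0000)
After 1 week: (0.2000, 0.2400, 0.3400, 0.2200)
After 2 weeks: (0.2040, 0.2436, 0.2976, 0.2548)
After 3 weeks: (0.2066, 0.2431, 0.2931, 0.2573)
After 4 weeks: (0.2067, 0.2431, 0.2926, 0.2576)
P(in Mild after 4 weeks) = 0.2926

0.2926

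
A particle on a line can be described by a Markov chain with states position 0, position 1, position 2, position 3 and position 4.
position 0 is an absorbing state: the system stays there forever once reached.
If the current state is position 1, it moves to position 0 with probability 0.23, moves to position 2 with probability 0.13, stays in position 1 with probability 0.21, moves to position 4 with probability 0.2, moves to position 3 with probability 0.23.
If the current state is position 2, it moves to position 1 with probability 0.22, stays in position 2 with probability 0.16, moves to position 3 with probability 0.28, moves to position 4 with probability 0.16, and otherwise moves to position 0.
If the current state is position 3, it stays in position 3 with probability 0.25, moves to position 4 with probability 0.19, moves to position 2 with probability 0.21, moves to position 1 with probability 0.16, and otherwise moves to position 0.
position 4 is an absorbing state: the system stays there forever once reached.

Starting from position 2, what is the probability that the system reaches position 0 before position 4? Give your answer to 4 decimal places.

Let h(s) be the probability of absorption at position 0 starting from transient state s. Then h(position 0) = 1 and h(position 4) = 0. By first-step analysis:
h(position 1) = 0.23·1 + 0.21·h(position 1) + 0.13·h(position 2) + 0.23·h(position 3) + 0.2·0
h(position 2) = 0.18·1 + 0.22·h(position 1) + 0.16·h(position 2) + 0.28·h(position 3) + 0.16·0
h(position 3) = 0.19·1 + 0.16·h(position 1) + 0.21·h(position 2) + 0.25·h(position 3) + 0.19·0
Solving: h(position 1) = 0.5262, h(position 2) = 0.5228, h(position 3) = 0.5120.
Starting from position 2, the probability is 0.5228.

0.5228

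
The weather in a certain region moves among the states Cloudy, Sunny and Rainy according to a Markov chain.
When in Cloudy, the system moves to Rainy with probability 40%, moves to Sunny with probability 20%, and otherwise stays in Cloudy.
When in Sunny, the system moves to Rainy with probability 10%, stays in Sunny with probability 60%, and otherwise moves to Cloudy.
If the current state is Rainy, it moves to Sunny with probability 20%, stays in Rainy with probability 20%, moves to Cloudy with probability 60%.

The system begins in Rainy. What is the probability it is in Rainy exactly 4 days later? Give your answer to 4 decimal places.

0.2552

Propagate the distribution vector 4 days from Rainy.
After 0 days: (0.0000, 0.0000, 1.0000)
After 1 day: (0.6000, 0.2000, 0.2000)
After 2 days: (0.4200, 0.2800, 0.3000)
After 3 days: (0.4320, 0.3120, 0.2560)
After 4 days: (0.4200, 0.3248, 0.2552)
P(in Rainy after 4 days) = 0.2552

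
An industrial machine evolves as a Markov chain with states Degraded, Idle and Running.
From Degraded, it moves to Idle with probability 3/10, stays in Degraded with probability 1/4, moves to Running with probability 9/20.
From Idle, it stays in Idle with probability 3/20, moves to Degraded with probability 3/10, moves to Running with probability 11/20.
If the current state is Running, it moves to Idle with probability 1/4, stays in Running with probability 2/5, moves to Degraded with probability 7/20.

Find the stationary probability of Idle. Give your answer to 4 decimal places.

0.2412

Let the stationary distribution be π with π = πP and π_1 + π_2 + π_3 = 1.
π_1 = 0.25·π_1 + 0.3·π_2 + 0.35·π_3
π_2 = 0.3·π_1 + 0.15·π_2 + 0.25·π_3
Solving with the normalization constraint gives π = (0.3072, 0.2412, 0.4515).
So the stationary probability of Idle is 0.2412.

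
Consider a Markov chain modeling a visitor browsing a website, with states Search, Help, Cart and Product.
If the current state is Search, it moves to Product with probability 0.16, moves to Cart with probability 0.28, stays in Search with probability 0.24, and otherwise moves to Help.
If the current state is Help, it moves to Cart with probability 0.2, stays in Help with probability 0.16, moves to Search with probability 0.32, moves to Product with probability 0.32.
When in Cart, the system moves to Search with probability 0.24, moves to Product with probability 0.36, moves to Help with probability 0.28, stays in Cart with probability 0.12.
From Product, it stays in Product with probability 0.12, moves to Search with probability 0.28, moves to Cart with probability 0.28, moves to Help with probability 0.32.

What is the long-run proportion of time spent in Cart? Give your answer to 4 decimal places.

Let the stationary distribution be π with π = πP and π_1 + π_2 + π_3 + π_4 = 1.
π_1 = 0.24·π_1 + 0.32·π_2 + 0.24·π_3 + 0.28·π_4
π_2 = 0.32·π_1 + 0.16·π_2 + 0.28·π_3 + 0.32·π_4
π_3 = 0.28·π_1 + 0.2·π_2 + 0.12·π_3 + 0.28·π_4
Solving with the normalization constraint gives π = (0.2710, 0.2682, 0.2229, 0.2380).
So the stationary probability of Cart is 0.2229.

0.2229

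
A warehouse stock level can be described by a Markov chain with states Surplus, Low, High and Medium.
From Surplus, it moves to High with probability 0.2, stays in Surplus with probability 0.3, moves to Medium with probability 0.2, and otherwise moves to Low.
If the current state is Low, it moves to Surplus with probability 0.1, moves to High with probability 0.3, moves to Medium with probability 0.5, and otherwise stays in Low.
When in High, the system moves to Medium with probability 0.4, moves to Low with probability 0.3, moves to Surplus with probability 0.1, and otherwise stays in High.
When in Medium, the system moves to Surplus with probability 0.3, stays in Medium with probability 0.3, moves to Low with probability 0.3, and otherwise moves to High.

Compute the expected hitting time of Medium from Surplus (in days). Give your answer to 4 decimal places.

Let t(s) be the expected number of days to first reach Medium from state s, with t(Medium) = 0. Conditioning on the first day:
t(Surplus) = 1 + 0.3·t(Surplus) + 0.3·t(Low) + 0.2·t(High)
t(Low) = 1 + 0.1·t(Surplus) + 0.1·t(Low) + 0.3·t(High)
t(High) = 1 + 0.1·t(Surplus) + 0.3·t(Low) + 0.2·t(High)
Solving: t(Surplus) = 3.1250, t(Low) = 2.2917, t(High) = 2.5000.
Expected days from Surplus to Medium: 3.1250.

3.1250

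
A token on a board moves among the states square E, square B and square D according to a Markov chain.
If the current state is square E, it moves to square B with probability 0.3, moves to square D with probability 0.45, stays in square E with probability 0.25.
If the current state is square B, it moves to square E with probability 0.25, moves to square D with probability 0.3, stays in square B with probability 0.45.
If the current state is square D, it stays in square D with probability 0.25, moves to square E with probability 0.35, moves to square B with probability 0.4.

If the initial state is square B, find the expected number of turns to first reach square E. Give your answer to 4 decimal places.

3.5897

Let t(s) be the expected number of turns to first reach square E from state s, with t(square E) = 0. Conditioning on the first turn:
t(square B) = 1 + 0.45·t(square B) + 0.3·t(square D)
t(square D) = 1 + 0.4·t(square B) + 0.25·t(square D)
Solving: t(square B) = 3.5897, t(square D) = 3.2479.
Expected turns from square B to square E: 3.5897.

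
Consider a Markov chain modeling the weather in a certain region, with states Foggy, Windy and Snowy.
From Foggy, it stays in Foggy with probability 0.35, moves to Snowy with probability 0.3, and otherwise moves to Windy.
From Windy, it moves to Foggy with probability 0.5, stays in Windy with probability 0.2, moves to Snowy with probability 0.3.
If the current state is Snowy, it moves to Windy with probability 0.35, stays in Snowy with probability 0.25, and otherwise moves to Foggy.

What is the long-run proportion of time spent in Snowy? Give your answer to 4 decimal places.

Let the stationary distribution be π with π = πP and π_1 + π_2 + π_3 = 1.
π_1 = 0.35·π_1 + 0.5·π_2 + 0.4·π_3
π_2 = 0.35·π_1 + 0.2·π_2 + 0.35·π_3
Solving with the normalization constraint gives π = (0.4099, 0.3043, 0.2857).
So the stationary probability of Snowy is 0.2857.

0.2857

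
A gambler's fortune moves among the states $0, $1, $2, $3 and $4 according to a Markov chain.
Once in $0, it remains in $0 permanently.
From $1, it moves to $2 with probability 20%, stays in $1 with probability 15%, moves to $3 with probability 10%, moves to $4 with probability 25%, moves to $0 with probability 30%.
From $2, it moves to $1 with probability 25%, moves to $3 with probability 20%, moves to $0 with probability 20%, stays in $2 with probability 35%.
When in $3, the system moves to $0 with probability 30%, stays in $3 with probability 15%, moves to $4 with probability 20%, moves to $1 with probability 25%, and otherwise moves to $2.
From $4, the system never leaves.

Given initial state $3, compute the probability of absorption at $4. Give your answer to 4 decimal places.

0.3864

Let h(s) be the probability of absorption at $4 starting from transient state s. Then h($4) = 1 and h($0) = 0. By first-step analysis:
h($1) = 0.3·0 + 0.15·h($1) + 0.2·h($2) + 0.1·h($3) + 0.25·1
h($2) = 0.2·0 + 0.25·h($1) + 0.35·h($2) + 0.2·h($3)
h($3) = 0.3·0 + 0.25·h($1) + 0.1·h($2) + 0.15·h($3) + 0.2·1
Solving: h($1) = 0.4041, h($2) = 0.2743, h($3) = 0.3864.
Starting from $3, the probability is 0.3864.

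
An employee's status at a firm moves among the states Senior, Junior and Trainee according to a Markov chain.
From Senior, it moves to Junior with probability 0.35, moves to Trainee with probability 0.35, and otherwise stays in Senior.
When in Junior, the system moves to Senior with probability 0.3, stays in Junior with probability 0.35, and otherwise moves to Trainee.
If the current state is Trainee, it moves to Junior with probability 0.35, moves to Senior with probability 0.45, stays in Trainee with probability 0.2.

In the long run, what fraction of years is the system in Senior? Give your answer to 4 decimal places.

Let the stationary distribution be π with π = πP and π_1 + π_2 + π_3 = 1.
π_1 = 0.3·π_1 + 0.3·π_2 + 0.45·π_3
π_2 = 0.35·π_1 + 0.35·π_2 + 0.35·π_3
Solving with the normalization constraint gives π = (0.3457, 0.3500, 0.3043).
So the stationary probability of Senior is 0.3457.

0.3457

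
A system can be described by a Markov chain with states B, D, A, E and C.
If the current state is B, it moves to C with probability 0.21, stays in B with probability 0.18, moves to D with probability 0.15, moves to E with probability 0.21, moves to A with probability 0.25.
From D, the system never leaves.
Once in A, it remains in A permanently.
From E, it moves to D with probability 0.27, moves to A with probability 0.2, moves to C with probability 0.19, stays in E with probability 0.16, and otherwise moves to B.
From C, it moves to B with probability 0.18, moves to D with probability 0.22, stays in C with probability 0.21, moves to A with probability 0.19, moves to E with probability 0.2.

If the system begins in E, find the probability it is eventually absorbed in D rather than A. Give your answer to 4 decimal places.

0.5353

Let h(s) be the probability of absorption at D starting from transient state s. Then h(D) = 1 and h(A) = 0. By first-step analysis:
h(B) = 0.18·h(B) + 0.15·1 + 0.25·0 + 0.21·h(E) + 0.21·h(C)
h(E) = 0.18·h(B) + 0.27·1 + 0.2·0 + 0.16·h(E) + 0.19·h(C)
h(C) = 0.18·h(B) + 0.22·1 + 0.19·0 + 0.2·h(E) + 0.21·h(C)
Solving: h(B) = 0.4525, h(E) = 0.5353, h(C) = 0.5171.
Starting from E, the probability is 0.5353.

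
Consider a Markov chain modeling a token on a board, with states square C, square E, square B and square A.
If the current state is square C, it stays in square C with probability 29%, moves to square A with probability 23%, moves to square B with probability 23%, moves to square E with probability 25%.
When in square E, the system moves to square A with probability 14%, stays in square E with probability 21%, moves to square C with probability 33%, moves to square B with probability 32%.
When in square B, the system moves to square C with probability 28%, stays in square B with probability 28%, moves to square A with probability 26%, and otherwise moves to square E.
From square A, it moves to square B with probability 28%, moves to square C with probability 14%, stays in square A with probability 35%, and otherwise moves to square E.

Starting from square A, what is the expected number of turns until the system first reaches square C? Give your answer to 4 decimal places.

4.5343

Let t(s) be the expected number of turns to first reach square C from state s, with t(square C) = 0. Conditioning on the first turn:
t(square E) = 1 + 0.21·t(square E) + 0.32·t(square B) + 0.14·t(square A)
t(square B) = 1 + 0.18·t(square E) + 0.28·t(square B) + 0.26·t(square A)
t(square A) = 1 + 0.23·t(square E) + 0.28·t(square B) + 0.35·t(square A)
Solving: t(square E) = 3.6665, t(square B) = 3.9429, t(square A) = 4.5343.
Expected turns from square A to square C: 4.5343.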